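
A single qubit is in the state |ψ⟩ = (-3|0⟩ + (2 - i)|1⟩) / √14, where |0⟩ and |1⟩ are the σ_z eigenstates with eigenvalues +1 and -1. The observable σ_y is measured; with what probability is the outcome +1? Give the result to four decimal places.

|+y⟩ = (|0⟩ + i|1⟩)/√2, so ⟨+y|ψ⟩ = (-4 - 2i) / (√2·√14).
P = |-4 - 2i|² / 28 = 20/28.

0.7143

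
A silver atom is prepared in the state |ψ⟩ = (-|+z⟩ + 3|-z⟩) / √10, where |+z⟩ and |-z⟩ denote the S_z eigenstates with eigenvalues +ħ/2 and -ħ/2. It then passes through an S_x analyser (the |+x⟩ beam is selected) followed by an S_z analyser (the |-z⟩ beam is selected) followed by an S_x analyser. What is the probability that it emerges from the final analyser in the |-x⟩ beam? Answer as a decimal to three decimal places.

First analyser (S_x): P(|+x⟩) = |⟨+x|ψ⟩|² = 4/20.
After stage 1 the state is |+x⟩; P(|-z⟩) = |⟨-z|+x⟩|² = 1/2.
After stage 2 the state is |-z⟩; P(|-x⟩) = |⟨-x|-z⟩|² = 1/2.
Joint probability = 4/20 × 1/2 × 1/2 = 0.050.

0.050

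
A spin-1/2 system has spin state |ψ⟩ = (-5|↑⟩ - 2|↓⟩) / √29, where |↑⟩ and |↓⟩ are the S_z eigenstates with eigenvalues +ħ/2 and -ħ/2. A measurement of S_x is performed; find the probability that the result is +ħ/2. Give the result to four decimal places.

|+x⟩ = (|↑⟩ + |↓⟩)/√2, so ⟨+x|ψ⟩ = (-7) / (√2·√29).
P = |-7|² / 58 = 49/58.

0.8448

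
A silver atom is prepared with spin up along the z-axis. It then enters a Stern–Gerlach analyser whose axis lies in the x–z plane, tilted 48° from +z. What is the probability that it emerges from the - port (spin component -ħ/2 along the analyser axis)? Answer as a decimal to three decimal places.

0.165

For spin-½, the probability of finding spin-up along an axis at angle θ to the initial spin direction is cos²(θ/2); spin-down is sin²(θ/2).
θ = 48°, so P = sin²(24°) ≈ 0.165.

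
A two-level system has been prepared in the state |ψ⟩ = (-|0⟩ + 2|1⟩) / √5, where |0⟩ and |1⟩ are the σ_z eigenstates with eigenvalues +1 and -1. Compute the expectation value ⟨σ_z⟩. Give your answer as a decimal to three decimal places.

-0.600

⟨σ_z⟩ = |a|² - |b|² divided by |a|²+|b|², with a, b the |0⟩, |1⟩ amplitudes.
= (1 - 4)/5 = -3/5.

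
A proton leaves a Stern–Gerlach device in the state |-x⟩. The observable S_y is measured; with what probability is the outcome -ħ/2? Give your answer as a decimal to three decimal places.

In the S_z basis, |-x⟩ = (|+z⟩ - |-z⟩)/√2 and |-y⟩ = (|+z⟩ - i|-z⟩)/√2.
|⟨-y|-x⟩|² = 1/2.

0.500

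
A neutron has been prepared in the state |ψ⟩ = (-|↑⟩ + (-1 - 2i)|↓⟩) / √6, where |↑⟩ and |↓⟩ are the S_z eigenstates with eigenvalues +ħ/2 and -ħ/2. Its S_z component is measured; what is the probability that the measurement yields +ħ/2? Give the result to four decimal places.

0.1667

The +ħ/2 outcome corresponds to |↑⟩. Its amplitude in |ψ⟩ is -1/√6.
P = |-1|² / 6 = 1/6.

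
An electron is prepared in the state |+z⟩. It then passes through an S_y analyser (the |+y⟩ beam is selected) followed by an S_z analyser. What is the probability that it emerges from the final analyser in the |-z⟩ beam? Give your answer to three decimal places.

0.250

First analyser (S_y): from |+z⟩, P(|+y⟩) = 1/2.
After stage 1 the state is |+y⟩; P(|-z⟩) = |⟨-z|+y⟩|² = 1/2.
Joint probability = 1/2 × 1/2 = 0.250.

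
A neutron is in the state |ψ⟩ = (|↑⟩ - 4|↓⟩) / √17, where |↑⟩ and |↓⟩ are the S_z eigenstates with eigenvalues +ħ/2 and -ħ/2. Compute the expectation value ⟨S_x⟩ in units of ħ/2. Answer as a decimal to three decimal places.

⟨σ_x⟩ = 2 Re(a* b)/(|a|²+|b|²) with a = 1, b = -4.
a* b = -4, so ⟨σ_x⟩ = -8/17.
⟨S_x⟩ = (ħ/2)·⟨σ_x⟩.

-0.471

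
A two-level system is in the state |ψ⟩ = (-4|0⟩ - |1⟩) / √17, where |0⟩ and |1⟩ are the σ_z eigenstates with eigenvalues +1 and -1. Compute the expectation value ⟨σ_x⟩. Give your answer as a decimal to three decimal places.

0.471

⟨σ_x⟩ = 2 Re(a* b)/(|a|²+|b|²) with a = -4, b = -1.
a* b = 4, so ⟨σ_x⟩ = 8/17.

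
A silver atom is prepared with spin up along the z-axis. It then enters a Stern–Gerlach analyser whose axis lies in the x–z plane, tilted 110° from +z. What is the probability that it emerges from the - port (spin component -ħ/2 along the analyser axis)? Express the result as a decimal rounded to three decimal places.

0.671

For spin-½, the probability of finding spin-up along an axis at angle θ to the initial spin direction is cos²(θ/2); spin-down is sin²(θ/2).
θ = 110°, so P = sin²(55°) ≈ 0.671.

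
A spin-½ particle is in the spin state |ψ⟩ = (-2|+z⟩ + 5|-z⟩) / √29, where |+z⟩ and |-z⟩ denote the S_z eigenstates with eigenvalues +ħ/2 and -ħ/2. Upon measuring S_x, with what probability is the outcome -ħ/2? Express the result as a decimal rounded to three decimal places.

0.845

|-x⟩ = (|+z⟩ - |-z⟩)/√2, so ⟨-x|ψ⟩ = (-7) / (√2·√29).
P = |-7|² / 58 = 49/58.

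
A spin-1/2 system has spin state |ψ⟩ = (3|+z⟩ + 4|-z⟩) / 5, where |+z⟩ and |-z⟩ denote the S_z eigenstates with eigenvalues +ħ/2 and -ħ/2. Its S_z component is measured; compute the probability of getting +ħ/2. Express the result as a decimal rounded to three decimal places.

The +ħ/2 outcome corresponds to |+z⟩. Its amplitude in |ψ⟩ is 3/5.
P = |3|² / 25 = 9/25.

0.360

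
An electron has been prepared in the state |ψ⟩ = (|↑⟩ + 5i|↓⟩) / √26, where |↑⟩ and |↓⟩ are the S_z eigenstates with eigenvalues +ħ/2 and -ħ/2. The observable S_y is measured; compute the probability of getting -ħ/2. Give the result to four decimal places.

|-y⟩ = (|↑⟩ - i|↓⟩)/√2, so ⟨-y|ψ⟩ = (-4) / (√2·√26).
P = |-4|² / 52 = 16/52.

0.3077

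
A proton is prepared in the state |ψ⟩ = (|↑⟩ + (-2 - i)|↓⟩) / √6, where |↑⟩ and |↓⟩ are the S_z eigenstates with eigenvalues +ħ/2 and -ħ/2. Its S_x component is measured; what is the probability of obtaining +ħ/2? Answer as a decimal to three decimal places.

0.167

|+x⟩ = (|↑⟩ + |↓⟩)/√2, so ⟨+x|ψ⟩ = (-1 - i) / (√2·√6).
P = |-1 - i|² / 12 = 2/12.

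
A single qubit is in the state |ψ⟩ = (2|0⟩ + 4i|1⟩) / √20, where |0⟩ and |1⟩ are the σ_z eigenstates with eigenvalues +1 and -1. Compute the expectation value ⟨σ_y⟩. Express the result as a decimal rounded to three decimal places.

0.800

⟨σ_y⟩ = 2 Im(a* b)/(|a|²+|b|²) with a = 2, b = 4i.
a* b = 8i, so ⟨σ_y⟩ = 16/20.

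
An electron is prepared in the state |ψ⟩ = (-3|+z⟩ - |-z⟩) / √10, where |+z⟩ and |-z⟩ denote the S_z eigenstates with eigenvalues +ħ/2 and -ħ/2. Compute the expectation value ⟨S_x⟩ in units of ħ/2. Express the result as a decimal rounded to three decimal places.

⟨σ_x⟩ = 2 Re(a* b)/(|a|²+|b|²) with a = -3, b = -1.
a* b = 3, so ⟨σ_x⟩ = 6/10.
⟨S_x⟩ = (ħ/2)·⟨σ_x⟩.

0.600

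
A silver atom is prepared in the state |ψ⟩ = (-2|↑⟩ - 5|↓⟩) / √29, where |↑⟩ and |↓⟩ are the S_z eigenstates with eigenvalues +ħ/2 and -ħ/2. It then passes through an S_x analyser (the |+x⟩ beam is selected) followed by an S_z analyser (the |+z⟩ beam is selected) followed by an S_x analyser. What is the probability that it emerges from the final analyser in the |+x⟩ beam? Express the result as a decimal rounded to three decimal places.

0.211

First analyser (S_x): P(|+x⟩) = |⟨+x|ψ⟩|² = 49/58.
After stage 1 the state is |+x⟩; P(|+z⟩) = |⟨+z|+x⟩|² = 1/2.
After stage 2 the state is |+z⟩; P(|+x⟩) = |⟨+x|+z⟩|² = 1/2.
Joint probability = 49/58 × 1/2 × 1/2 = 0.211.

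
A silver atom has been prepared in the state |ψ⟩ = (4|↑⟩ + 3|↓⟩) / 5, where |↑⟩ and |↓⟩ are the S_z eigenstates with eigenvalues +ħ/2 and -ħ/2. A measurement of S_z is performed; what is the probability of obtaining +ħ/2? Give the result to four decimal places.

The +ħ/2 outcome corresponds to |↑⟩. Its amplitude in |ψ⟩ is 4/5.
P = |4|² / 25 = 16/25.

0.6400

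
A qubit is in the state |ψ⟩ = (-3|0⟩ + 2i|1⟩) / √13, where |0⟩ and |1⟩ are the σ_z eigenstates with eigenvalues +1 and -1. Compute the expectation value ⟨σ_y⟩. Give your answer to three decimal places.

-0.923

⟨σ_y⟩ = 2 Im(a* b)/(|a|²+|b|²) with a = -3, b = 2i.
a* b = -6i, so ⟨σ_y⟩ = -12/13.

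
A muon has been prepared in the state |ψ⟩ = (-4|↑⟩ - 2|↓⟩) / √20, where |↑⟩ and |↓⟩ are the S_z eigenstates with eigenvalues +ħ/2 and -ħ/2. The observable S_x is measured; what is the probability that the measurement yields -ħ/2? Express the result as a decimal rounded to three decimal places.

|-x⟩ = (|↑⟩ - |↓⟩)/√2, so ⟨-x|ψ⟩ = (-2) / (√2·√20).
P = |-2|² / 40 = 4/40.

0.100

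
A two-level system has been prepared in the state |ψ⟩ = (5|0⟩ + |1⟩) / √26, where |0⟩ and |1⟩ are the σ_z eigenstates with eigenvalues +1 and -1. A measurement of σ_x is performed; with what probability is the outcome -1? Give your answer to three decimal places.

|-x⟩ = (|0⟩ - |1⟩)/√2, so ⟨-x|ψ⟩ = (4) / (√2·√26).
P = |4|² / 52 = 16/52.

0.308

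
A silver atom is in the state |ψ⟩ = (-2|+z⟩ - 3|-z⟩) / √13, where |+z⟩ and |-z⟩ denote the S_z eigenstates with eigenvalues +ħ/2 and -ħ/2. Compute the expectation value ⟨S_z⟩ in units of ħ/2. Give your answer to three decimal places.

⟨σ_z⟩ = |a|² - |b|² divided by |a|²+|b|², with a, b the |+z⟩, |-z⟩ amplitudes.
= (4 - 9)/13 = -5/13.
⟨S_z⟩ = (ħ/2)·⟨σ_z⟩.

-0.385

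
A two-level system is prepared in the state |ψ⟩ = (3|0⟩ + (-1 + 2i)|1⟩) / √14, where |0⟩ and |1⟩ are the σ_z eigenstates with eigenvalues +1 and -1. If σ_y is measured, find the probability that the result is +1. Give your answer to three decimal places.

0.929

|+y⟩ = (|0⟩ + i|1⟩)/√2, so ⟨+y|ψ⟩ = (5 + i) / (√2·√14).
P = |5 + i|² / 28 = 26/28.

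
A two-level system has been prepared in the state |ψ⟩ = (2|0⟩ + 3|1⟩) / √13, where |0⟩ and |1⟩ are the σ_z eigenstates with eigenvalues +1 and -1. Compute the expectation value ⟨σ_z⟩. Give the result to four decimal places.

-0.3846

⟨σ_z⟩ = |a|² - |b|² divided by |a|²+|b|², with a, b the |0⟩, |1⟩ amplitudes.
= (4 - 9)/13 = -5/13.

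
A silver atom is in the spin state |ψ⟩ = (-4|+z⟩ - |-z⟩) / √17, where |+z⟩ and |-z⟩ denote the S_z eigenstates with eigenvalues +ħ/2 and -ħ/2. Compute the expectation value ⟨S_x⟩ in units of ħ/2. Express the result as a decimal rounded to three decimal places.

⟨σ_x⟩ = 2 Re(a* b)/(|a|²+|b|²) with a = -4, b = -1.
a* b = 4, so ⟨σ_x⟩ = 8/17.
⟨S_x⟩ = (ħ/2)·⟨σ_x⟩.

0.471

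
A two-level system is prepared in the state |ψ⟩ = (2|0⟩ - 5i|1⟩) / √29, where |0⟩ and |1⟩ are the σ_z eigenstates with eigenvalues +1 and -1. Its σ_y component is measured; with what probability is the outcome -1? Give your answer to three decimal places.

0.845

|-y⟩ = (|0⟩ - i|1⟩)/√2, so ⟨-y|ψ⟩ = (7) / (√2·√29).
P = |7|² / 58 = 49/58.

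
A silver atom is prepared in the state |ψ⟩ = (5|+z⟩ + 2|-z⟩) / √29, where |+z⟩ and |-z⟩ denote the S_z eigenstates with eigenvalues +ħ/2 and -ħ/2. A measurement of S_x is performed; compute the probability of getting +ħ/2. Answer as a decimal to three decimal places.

|+x⟩ = (|+z⟩ + |-z⟩)/√2, so ⟨+x|ψ⟩ = (7) / (√2·√29).
P = |7|² / 58 = 49/58.

0.845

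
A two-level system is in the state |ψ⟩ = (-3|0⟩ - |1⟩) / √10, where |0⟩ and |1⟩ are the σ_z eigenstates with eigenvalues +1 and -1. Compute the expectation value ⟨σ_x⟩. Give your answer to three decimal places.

0.600

⟨σ_x⟩ = 2 Re(a* b)/(|a|²+|b|²) with a = -3, b = -1.
a* b = 3, so ⟨σ_x⟩ = 6/10.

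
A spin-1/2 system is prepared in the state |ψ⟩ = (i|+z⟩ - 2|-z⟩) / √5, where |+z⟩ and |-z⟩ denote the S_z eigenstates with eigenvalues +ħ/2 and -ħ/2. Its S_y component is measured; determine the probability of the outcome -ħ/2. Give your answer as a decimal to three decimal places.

0.100

|-y⟩ = (|+z⟩ - i|-z⟩)/√2, so ⟨-y|ψ⟩ = (-i) / (√2·√5).
P = |-i|² / 10 = 1/10.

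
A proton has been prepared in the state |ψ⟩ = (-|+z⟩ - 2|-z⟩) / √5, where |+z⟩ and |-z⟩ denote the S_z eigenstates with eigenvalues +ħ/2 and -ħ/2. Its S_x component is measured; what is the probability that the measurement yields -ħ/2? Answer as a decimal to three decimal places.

0.100

|-x⟩ = (|+z⟩ - |-z⟩)/√2, so ⟨-x|ψ⟩ = (1) / (√2·√5).
P = |1|² / 10 = 1/10.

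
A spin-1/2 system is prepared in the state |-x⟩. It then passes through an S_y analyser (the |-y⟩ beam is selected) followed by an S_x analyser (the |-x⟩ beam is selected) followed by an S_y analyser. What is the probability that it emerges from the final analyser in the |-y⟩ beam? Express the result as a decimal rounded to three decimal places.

First analyser (S_y): from |-x⟩, P(|-y⟩) = 1/2.
After stage 1 the state is |-y⟩; P(|-x⟩) = |⟨-x|-y⟩|² = 1/2.
After stage 2 the state is |-x⟩; P(|-y⟩) = |⟨-y|-x⟩|² = 1/2.
Joint probability = 1/2 × 1/2 × 1/2 = 0.125.

0.125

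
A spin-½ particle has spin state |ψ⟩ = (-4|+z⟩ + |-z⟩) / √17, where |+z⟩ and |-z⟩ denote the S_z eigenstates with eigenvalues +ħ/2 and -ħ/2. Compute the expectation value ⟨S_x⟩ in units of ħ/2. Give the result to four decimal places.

⟨σ_x⟩ = 2 Re(a* b)/(|a|²+|b|²) with a = -4, b = 1.
a* b = -4, so ⟨σ_x⟩ = -8/17.
⟨S_x⟩ = (ħ/2)·⟨σ_x⟩.

-0.4706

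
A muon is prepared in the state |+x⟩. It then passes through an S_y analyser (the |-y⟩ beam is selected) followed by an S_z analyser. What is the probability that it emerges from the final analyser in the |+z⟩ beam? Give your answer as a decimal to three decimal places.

First analyser (S_y): from |+x⟩, P(|-y⟩) = 1/2.
After stage 1 the state is |-y⟩; P(|+z⟩) = |⟨+z|-y⟩|² = 1/2.
Joint probability = 1/2 × 1/2 = 0.250.

0.250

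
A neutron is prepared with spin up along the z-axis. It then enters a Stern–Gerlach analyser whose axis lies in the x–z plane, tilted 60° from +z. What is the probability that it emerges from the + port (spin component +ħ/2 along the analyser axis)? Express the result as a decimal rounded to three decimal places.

For spin-½, the probability of finding spin-up along an axis at angle θ to the initial spin direction is cos²(θ/2); spin-down is sin²(θ/2).
θ = 60°, so P = cos²(30°) ≈ 0.750.

0.750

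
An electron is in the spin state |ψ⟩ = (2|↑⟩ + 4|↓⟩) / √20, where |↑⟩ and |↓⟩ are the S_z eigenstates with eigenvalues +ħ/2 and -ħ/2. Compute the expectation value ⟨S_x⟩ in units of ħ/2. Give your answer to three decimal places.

⟨σ_x⟩ = 2 Re(a* b)/(|a|²+|b|²) with a = 2, b = 4.
a* b = 8, so ⟨σ_x⟩ = 16/20.
⟨S_x⟩ = (ħ/2)·⟨σ_x⟩.

0.800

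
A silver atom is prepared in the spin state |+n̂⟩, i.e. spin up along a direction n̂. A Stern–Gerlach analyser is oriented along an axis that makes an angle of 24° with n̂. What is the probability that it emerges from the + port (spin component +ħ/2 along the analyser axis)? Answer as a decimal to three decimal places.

0.957

For spin-½, the probability of finding spin-up along an axis at angle θ to the initial spin direction is cos²(θ/2); spin-down is sin²(θ/2).
θ = 24°, so P = cos²(12°) ≈ 0.957.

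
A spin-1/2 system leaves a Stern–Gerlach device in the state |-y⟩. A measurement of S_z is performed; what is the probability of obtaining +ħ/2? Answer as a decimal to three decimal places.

0.500

In the S_z basis, |-y⟩ = (|+z⟩ - i|-z⟩)/√2 and |+z⟩ = |+z⟩.
|⟨+z|-y⟩|² = 1/2.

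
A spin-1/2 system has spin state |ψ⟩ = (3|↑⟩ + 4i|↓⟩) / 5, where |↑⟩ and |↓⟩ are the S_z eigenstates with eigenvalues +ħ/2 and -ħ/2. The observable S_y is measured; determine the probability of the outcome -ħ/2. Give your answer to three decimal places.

0.020

|-y⟩ = (|↑⟩ - i|↓⟩)/√2, so ⟨-y|ψ⟩ = (-1) / (√2·5).
P = |-1|² / 50 = 1/50.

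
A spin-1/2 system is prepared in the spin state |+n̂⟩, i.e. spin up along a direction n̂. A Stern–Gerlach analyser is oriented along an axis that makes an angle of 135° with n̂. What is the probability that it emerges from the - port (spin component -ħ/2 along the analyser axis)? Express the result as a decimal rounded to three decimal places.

0.854

For spin-½, the probability of finding spin-up along an axis at angle θ to the initial spin direction is cos²(θ/2); spin-down is sin²(θ/2).
θ = 135°, so P = sin²(67.5°) ≈ 0.854.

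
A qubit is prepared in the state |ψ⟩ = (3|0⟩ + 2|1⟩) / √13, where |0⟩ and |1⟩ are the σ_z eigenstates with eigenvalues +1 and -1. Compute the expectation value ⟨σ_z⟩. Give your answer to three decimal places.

0.385

⟨σ_z⟩ = |a|² - |b|² divided by |a|²+|b|², with a, b the |0⟩, |1⟩ amplitudes.
= (9 - 4)/13 = 5/13.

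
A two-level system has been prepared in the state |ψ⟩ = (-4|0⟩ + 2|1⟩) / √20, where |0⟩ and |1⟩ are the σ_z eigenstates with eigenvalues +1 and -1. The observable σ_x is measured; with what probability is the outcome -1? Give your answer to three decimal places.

|-x⟩ = (|0⟩ - |1⟩)/√2, so ⟨-x|ψ⟩ = (-6) / (√2·√20).
P = |-6|² / 40 = 36/40.

0.900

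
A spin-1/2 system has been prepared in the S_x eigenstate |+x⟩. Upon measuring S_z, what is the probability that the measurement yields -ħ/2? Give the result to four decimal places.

0.5000

In the S_z basis, |+x⟩ = (|↑⟩ + |↓⟩)/√2 and |-z⟩ = |↓⟩.
|⟨-z|+x⟩|² = 1/2.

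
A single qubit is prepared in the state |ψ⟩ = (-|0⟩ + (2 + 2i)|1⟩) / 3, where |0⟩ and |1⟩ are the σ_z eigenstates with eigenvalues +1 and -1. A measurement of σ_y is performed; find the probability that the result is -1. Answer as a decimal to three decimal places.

|-y⟩ = (|0⟩ - i|1⟩)/√2, so ⟨-y|ψ⟩ = (-3 + 2i) / (√2·3).
P = |-3 + 2i|² / 18 = 13/18.

0.722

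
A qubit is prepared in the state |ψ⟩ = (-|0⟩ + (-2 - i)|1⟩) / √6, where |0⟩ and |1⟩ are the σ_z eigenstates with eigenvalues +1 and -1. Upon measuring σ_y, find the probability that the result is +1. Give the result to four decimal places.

|+y⟩ = (|0⟩ + i|1⟩)/√2, so ⟨+y|ψ⟩ = (-2 + 2i) / (√2·√6).
P = |-2 + 2i|² / 12 = 8/12.

0.6667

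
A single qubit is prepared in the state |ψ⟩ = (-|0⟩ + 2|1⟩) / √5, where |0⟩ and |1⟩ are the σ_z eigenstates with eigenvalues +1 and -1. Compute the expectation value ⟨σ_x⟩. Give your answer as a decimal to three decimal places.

-0.800

⟨σ_x⟩ = 2 Re(a* b)/(|a|²+|b|²) with a = -1, b = 2.
a* b = -2, so ⟨σ_x⟩ = -4/5.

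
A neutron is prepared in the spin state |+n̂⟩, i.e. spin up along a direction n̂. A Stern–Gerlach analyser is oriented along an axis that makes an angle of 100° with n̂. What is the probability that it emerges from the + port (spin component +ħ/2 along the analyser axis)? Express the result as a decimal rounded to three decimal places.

0.413

For spin-½, the probability of finding spin-up along an axis at angle θ to the initial spin direction is cos²(θ/2); spin-down is sin²(θ/2).
θ = 100°, so P = cos²(50°) ≈ 0.413.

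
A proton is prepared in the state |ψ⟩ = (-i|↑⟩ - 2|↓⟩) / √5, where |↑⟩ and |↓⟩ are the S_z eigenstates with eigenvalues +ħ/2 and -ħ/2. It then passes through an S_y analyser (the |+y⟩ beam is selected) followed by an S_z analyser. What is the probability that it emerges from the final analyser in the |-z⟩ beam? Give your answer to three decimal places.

First analyser (S_y): P(|+y⟩) = |⟨+y|ψ⟩|² = 1/10.
After stage 1 the state is |+y⟩; P(|-z⟩) = |⟨-z|+y⟩|² = 1/2.
Joint probability = 1/10 × 1/2 = 0.050.

0.050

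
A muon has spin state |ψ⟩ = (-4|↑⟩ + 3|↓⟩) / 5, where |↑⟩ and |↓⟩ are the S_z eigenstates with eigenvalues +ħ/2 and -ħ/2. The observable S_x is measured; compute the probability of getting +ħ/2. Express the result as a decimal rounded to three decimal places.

0.020

|+x⟩ = (|↑⟩ + |↓⟩)/√2, so ⟨+x|ψ⟩ = (-1) / (√2·5).
P = |-1|² / 50 = 1/50.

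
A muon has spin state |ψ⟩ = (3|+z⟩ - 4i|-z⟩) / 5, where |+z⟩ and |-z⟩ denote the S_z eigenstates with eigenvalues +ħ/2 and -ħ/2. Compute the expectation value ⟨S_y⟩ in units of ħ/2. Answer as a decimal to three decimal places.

-0.960

⟨σ_y⟩ = 2 Im(a* b)/(|a|²+|b|²) with a = 3, b = -4i.
a* b = -12i, so ⟨σ_y⟩ = -24/25.
⟨S_y⟩ = (ħ/2)·⟨σ_y⟩.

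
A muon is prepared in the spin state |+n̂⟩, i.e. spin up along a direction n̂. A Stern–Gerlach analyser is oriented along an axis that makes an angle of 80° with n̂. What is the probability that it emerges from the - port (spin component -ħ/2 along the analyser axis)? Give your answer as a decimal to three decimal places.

For spin-½, the probability of finding spin-up along an axis at angle θ to the initial spin direction is cos²(θ/2); spin-down is sin²(θ/2).
θ = 80°, so P = sin²(40°) ≈ 0.413.

0.413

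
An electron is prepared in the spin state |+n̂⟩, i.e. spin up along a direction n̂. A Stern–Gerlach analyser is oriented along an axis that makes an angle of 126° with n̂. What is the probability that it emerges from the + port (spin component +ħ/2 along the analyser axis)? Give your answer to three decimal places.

For spin-½, the probability of finding spin-up along an axis at angle θ to the initial spin direction is cos²(θ/2); spin-down is sin²(θ/2).
θ = 126°, so P = cos²(63°) ≈ 0.206.

0.206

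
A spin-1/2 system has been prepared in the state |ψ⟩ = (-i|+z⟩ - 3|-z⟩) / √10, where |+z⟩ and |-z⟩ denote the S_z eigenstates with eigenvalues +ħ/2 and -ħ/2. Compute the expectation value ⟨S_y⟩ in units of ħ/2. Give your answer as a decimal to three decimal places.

⟨σ_y⟩ = 2 Im(a* b)/(|a|²+|b|²) with a = -i, b = -3.
a* b = -3i, so ⟨σ_y⟩ = -6/10.
⟨S_y⟩ = (ħ/2)·⟨σ_y⟩.

-0.600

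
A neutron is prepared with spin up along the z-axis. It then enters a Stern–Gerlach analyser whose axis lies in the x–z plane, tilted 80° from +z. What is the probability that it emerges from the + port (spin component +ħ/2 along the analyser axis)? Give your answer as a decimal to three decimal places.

0.587

For spin-½, the probability of finding spin-up along an axis at angle θ to the initial spin direction is cos²(θ/2); spin-down is sin²(θ/2).
θ = 80°, so P = cos²(40°) ≈ 0.587.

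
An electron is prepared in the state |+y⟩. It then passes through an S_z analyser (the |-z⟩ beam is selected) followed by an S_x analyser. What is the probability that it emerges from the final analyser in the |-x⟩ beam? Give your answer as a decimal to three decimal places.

First analyser (S_z): from |+y⟩, P(|-z⟩) = 1/2.
After stage 1 the state is |-z⟩; P(|-x⟩) = |⟨-x|-z⟩|² = 1/2.
Joint probability = 1/2 × 1/2 = 0.250.

0.250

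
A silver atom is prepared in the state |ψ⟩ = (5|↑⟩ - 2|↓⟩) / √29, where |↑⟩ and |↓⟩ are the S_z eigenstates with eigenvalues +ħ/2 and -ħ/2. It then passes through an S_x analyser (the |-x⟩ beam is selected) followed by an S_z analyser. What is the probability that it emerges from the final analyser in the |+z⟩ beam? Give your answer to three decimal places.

0.422

First analyser (S_x): P(|-x⟩) = |⟨-x|ψ⟩|² = 49/58.
After stage 1 the state is |-x⟩; P(|+z⟩) = |⟨+z|-x⟩|² = 1/2.
Joint probability = 49/58 × 1/2 = 0.422.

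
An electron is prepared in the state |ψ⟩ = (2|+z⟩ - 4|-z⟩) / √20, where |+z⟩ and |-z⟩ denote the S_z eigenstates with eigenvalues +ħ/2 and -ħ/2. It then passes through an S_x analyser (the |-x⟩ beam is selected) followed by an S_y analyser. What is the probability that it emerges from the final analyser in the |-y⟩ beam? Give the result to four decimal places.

First analyser (S_x): P(|-x⟩) = |⟨-x|ψ⟩|² = 36/40.
After stage 1 the state is |-x⟩; P(|-y⟩) = |⟨-y|-x⟩|² = 1/2.
Joint probability = 36/40 × 1/2 = 0.4500.

0.4500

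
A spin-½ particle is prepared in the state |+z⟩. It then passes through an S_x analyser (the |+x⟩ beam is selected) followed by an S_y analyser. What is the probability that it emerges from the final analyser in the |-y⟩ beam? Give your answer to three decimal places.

First analyser (S_x): from |+z⟩, P(|+x⟩) = 1/2.
After stage 1 the state is |+x⟩; P(|-y⟩) = |⟨-y|+x⟩|² = 1/2.
Joint probability = 1/2 × 1/2 = 0.250.

0.250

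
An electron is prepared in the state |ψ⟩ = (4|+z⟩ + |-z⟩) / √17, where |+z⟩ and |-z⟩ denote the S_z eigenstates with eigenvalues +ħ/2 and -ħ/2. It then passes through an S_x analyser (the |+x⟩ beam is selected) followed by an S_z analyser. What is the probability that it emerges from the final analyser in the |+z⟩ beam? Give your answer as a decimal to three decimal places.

First analyser (S_x): P(|+x⟩) = |⟨+x|ψ⟩|² = 25/34.
After stage 1 the state is |+x⟩; P(|+z⟩) = |⟨+z|+x⟩|² = 1/2.
Joint probability = 25/34 × 1/2 = 0.368.

0.368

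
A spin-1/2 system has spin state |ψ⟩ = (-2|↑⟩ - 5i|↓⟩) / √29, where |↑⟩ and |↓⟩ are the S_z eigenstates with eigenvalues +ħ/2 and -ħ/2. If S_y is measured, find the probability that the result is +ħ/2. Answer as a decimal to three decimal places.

|+y⟩ = (|↑⟩ + i|↓⟩)/√2, so ⟨+y|ψ⟩ = (-7) / (√2·√29).
P = |-7|² / 58 = 49/58.

0.845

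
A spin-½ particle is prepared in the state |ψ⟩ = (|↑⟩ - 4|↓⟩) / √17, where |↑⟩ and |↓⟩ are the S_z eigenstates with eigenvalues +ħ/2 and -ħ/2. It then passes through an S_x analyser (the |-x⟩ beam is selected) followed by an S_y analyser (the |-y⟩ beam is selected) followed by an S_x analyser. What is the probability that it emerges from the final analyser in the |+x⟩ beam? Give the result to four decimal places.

0.1838

First analyser (S_x): P(|-x⟩) = |⟨-x|ψ⟩|² = 25/34.
After stage 1 the state is |-x⟩; P(|-y⟩) = |⟨-y|-x⟩|² = 1/2.
After stage 2 the state is |-y⟩; P(|+x⟩) = |⟨+x|-y⟩|² = 1/2.
Joint probability = 25/34 × 1/2 × 1/2 = 0.1838.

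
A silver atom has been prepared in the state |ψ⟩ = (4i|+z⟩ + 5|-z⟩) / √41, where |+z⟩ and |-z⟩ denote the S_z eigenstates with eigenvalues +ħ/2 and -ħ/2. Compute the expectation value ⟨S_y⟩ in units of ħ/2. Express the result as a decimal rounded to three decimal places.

⟨σ_y⟩ = 2 Im(a* b)/(|a|²+|b|²) with a = 4i, b = 5.
a* b = -20i, so ⟨σ_y⟩ = -40/41.
⟨S_y⟩ = (ħ/2)·⟨σ_y⟩.

-0.976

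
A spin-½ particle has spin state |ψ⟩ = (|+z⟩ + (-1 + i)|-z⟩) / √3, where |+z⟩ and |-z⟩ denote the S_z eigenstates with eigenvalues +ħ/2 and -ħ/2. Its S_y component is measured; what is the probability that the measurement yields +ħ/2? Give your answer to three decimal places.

0.833

|+y⟩ = (|+z⟩ + i|-z⟩)/√2, so ⟨+y|ψ⟩ = (2 + i) / (√2·√3).
P = |2 + i|² / 6 = 5/6.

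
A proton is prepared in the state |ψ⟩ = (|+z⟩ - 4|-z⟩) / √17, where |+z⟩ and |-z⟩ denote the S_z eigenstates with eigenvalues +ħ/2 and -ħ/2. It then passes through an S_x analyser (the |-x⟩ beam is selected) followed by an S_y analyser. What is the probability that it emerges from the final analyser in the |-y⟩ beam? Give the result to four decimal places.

First analyser (S_x): P(|-x⟩) = |⟨-x|ψ⟩|² = 25/34.
After stage 1 the state is |-x⟩; P(|-y⟩) = |⟨-y|-x⟩|² = 1/2.
Joint probability = 25/34 × 1/2 = 0.3676.

0.3676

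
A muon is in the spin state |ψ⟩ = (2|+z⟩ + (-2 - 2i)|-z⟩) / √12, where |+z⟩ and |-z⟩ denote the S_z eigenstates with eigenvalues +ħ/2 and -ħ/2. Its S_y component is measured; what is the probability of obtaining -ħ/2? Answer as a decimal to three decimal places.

0.833

|-y⟩ = (|+z⟩ - i|-z⟩)/√2, so ⟨-y|ψ⟩ = (4 - 2i) / (√2·√12).
P = |4 - 2i|² / 24 = 20/24.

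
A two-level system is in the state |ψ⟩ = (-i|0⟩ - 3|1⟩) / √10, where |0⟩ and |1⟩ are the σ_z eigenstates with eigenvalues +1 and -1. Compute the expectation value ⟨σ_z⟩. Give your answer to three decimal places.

⟨σ_z⟩ = |a|² - |b|² divided by |a|²+|b|², with a, b the |0⟩, |1⟩ amplitudes.
= (1 - 9)/10 = -8/10.

-0.800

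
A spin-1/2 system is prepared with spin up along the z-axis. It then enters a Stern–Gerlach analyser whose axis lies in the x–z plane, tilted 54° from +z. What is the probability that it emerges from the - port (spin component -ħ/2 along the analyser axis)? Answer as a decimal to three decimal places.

0.206

For spin-½, the probability of finding spin-up along an axis at angle θ to the initial spin direction is cos²(θ/2); spin-down is sin²(θ/2).
θ = 54°, so P = sin²(27°) ≈ 0.206.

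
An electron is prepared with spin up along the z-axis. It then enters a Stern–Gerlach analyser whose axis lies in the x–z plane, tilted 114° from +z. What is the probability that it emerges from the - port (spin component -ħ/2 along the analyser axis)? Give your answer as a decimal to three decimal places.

For spin-½, the probability of finding spin-up along an axis at angle θ to the initial spin direction is cos²(θ/2); spin-down is sin²(θ/2).
θ = 114°, so P = sin²(57°) ≈ 0.703.

0.703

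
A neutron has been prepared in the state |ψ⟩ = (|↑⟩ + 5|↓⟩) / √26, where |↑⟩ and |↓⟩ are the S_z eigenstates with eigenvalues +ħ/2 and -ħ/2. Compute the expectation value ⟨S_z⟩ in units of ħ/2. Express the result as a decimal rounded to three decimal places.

⟨σ_z⟩ = |a|² - |b|² divided by |a|²+|b|², with a, b the |↑⟩, |↓⟩ amplitudes.
= (1 - 25)/26 = -24/26.
⟨S_z⟩ = (ħ/2)·⟨σ_z⟩.

-0.923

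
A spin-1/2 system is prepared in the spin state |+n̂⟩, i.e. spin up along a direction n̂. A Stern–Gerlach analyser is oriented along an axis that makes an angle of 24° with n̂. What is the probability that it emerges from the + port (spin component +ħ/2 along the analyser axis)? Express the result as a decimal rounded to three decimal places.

0.957

For spin-½, the probability of finding spin-up along an axis at angle θ to the initial spin direction is cos²(θ/2); spin-down is sin²(θ/2).
θ = 24°, so P = cos²(12°) ≈ 0.957.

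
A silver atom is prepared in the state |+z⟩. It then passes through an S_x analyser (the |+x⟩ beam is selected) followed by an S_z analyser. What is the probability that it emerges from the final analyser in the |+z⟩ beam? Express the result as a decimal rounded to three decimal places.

First analyser (S_x): from |+z⟩, P(|+x⟩) = 1/2.
After stage 1 the state is |+x⟩; P(|+z⟩) = |⟨+z|+x⟩|² = 1/2.
Joint probability = 1/2 × 1/2 = 0.250.

0.250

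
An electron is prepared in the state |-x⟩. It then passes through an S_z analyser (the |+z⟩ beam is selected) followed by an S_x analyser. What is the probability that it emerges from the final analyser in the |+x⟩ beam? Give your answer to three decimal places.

0.250

First analyser (S_z): from |-x⟩, P(|+z⟩) = 1/2.
After stage 1 the state is |+z⟩; P(|+x⟩) = |⟨+x|+z⟩|² = 1/2.
Joint probability = 1/2 × 1/2 = 0.250.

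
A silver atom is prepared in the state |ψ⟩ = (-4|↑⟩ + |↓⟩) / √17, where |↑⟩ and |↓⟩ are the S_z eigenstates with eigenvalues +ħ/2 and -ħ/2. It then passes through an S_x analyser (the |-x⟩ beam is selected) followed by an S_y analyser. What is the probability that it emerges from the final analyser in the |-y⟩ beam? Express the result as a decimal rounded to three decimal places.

First analyser (S_x): P(|-x⟩) = |⟨-x|ψ⟩|² = 25/34.
After stage 1 the state is |-x⟩; P(|-y⟩) = |⟨-y|-x⟩|² = 1/2.
Joint probability = 25/34 × 1/2 = 0.368.

0.368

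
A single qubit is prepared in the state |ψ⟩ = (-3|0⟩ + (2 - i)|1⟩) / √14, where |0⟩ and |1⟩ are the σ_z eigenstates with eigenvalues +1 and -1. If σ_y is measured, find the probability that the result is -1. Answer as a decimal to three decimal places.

|-y⟩ = (|0⟩ - i|1⟩)/√2, so ⟨-y|ψ⟩ = (-2 + 2i) / (√2·√14).
P = |-2 + 2i|² / 28 = 8/28.

0.286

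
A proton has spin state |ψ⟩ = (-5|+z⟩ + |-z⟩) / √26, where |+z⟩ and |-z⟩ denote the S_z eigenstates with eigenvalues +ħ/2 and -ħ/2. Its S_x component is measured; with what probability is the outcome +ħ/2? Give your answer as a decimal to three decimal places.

0.308

|+x⟩ = (|+z⟩ + |-z⟩)/√2, so ⟨+x|ψ⟩ = (-4) / (√2·√26).
P = |-4|² / 52 = 16/52.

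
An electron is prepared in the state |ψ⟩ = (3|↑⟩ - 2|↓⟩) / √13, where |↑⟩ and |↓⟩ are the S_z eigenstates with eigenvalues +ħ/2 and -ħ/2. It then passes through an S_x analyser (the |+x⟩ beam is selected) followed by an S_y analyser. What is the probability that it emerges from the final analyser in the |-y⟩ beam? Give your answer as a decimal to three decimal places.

0.019

First analyser (S_x): P(|+x⟩) = |⟨+x|ψ⟩|² = 1/26.
After stage 1 the state is |+x⟩; P(|-y⟩) = |⟨-y|+x⟩|² = 1/2.
Joint probability = 1/26 × 1/2 = 0.019.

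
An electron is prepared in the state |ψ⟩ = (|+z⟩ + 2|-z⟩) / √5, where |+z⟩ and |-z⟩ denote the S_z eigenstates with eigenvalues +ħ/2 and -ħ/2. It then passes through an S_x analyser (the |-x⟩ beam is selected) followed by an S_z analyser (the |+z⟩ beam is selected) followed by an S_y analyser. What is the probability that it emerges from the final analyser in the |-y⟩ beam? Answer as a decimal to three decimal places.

0.025

First analyser (S_x): P(|-x⟩) = |⟨-x|ψ⟩|² = 1/10.
After stage 1 the state is |-x⟩; P(|+z⟩) = |⟨+z|-x⟩|² = 1/2.
After stage 2 the state is |+z⟩; P(|-y⟩) = |⟨-y|+z⟩|² = 1/2.
Joint probability = 1/10 × 1/2 × 1/2 = 0.025.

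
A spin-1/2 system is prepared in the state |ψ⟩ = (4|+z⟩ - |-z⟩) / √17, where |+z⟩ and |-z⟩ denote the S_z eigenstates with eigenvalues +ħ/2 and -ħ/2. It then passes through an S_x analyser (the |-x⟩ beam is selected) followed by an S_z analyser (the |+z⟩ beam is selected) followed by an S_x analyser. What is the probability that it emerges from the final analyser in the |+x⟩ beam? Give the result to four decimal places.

First analyser (S_x): P(|-x⟩) = |⟨-x|ψ⟩|² = 25/34.
After stage 1 the state is |-x⟩; P(|+z⟩) = |⟨+z|-x⟩|² = 1/2.
After stage 2 the state is |+z⟩; P(|+x⟩) = |⟨+x|+z⟩|² = 1/2.
Joint probability = 25/34 × 1/2 × 1/2 = 0.1838.

0.1838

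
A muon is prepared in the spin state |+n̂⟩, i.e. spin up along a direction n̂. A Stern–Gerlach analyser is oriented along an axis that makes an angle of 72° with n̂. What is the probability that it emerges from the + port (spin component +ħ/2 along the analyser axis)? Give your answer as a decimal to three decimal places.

For spin-½, the probability of finding spin-up along an axis at angle θ to the initial spin direction is cos²(θ/2); spin-down is sin²(θ/2).
θ = 72°, so P = cos²(36°) ≈ 0.655.

0.655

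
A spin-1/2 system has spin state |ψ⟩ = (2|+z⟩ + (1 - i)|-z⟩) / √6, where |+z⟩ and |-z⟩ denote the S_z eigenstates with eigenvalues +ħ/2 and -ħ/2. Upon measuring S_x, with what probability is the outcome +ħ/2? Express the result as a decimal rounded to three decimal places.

0.833

|+x⟩ = (|+z⟩ + |-z⟩)/√2, so ⟨+x|ψ⟩ = (3 - i) / (√2·√6).
P = |3 - i|² / 12 = 10/12.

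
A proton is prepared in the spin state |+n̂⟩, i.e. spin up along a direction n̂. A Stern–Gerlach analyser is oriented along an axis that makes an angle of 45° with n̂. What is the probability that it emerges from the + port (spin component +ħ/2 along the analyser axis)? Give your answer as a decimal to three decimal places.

0.854

For spin-½, the probability of finding spin-up along an axis at angle θ to the initial spin direction is cos²(θ/2); spin-down is sin²(θ/2).
θ = 45°, so P = cos²(22.5°) ≈ 0.854.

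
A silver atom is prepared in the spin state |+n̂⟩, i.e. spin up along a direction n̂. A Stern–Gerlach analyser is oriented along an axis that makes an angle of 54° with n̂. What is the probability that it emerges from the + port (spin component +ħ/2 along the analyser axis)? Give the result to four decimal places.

For spin-½, the probability of finding spin-up along an axis at angle θ to the initial spin direction is cos²(θ/2); spin-down is sin²(θ/2).
θ = 54°, so P = cos²(27°) ≈ 0.7939.

0.7939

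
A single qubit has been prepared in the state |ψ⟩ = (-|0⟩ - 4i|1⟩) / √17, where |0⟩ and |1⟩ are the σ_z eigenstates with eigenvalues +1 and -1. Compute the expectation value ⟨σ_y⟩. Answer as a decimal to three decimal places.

⟨σ_y⟩ = 2 Im(a* b)/(|a|²+|b|²) with a = -1, b = -4i.
a* b = 4i, so ⟨σ_y⟩ = 8/17.

0.471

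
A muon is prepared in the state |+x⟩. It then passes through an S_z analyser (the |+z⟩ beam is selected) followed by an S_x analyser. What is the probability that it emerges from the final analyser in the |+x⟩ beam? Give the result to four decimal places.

0.2500

First analyser (S_z): from |+x⟩, P(|+z⟩) = 1/2.
After stage 1 the state is |+z⟩; P(|+x⟩) = |⟨+x|+z⟩|² = 1/2.
Joint probability = 1/2 × 1/2 = 0.2500.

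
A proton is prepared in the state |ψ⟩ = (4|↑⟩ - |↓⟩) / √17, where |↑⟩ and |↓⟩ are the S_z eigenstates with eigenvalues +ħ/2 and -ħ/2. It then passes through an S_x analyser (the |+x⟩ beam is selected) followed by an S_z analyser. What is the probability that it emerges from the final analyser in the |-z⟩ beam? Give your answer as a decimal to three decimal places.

0.132

First analyser (S_x): P(|+x⟩) = |⟨+x|ψ⟩|² = 9/34.
After stage 1 the state is |+x⟩; P(|-z⟩) = |⟨-z|+x⟩|² = 1/2.
Joint probability = 9/34 × 1/2 = 0.132.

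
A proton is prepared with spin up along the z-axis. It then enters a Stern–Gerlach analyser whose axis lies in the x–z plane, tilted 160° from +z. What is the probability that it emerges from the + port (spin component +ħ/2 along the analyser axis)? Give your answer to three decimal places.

For spin-½, the probability of finding spin-up along an axis at angle θ to the initial spin direction is cos²(θ/2); spin-down is sin²(θ/2).
θ = 160°, so P = cos²(80°) ≈ 0.030.

0.030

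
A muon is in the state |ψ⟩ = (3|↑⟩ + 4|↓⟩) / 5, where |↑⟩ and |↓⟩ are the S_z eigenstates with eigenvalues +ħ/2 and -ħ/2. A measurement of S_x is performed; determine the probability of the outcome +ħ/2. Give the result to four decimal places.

0.9800

|+x⟩ = (|↑⟩ + |↓⟩)/√2, so ⟨+x|ψ⟩ = (7) / (√2·5).
P = |7|² / 50 = 49/50.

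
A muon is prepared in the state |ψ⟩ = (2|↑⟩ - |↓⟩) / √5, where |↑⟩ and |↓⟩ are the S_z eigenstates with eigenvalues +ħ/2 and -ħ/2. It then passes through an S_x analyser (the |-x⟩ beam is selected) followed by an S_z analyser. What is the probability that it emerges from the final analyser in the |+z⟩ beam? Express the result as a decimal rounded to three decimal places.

0.450

First analyser (S_x): P(|-x⟩) = |⟨-x|ψ⟩|² = 9/10.
After stage 1 the state is |-x⟩; P(|+z⟩) = |⟨+z|-x⟩|² = 1/2.
Joint probability = 9/10 × 1/2 = 0.450.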